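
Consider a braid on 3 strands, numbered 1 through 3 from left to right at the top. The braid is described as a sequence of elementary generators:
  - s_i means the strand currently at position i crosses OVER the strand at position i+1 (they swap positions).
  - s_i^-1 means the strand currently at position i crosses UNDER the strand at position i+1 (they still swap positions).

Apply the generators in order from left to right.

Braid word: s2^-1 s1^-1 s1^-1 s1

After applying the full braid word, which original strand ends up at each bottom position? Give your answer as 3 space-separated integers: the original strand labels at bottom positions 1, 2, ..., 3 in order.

Gen 1 (s2^-1): strand 2 crosses under strand 3. Perm now: [1 3 2]
Gen 2 (s1^-1): strand 1 crosses under strand 3. Perm now: [3 1 2]
Gen 3 (s1^-1): strand 3 crosses under strand 1. Perm now: [1 3 2]
Gen 4 (s1): strand 1 crosses over strand 3. Perm now: [3 1 2]

Answer: 3 1 2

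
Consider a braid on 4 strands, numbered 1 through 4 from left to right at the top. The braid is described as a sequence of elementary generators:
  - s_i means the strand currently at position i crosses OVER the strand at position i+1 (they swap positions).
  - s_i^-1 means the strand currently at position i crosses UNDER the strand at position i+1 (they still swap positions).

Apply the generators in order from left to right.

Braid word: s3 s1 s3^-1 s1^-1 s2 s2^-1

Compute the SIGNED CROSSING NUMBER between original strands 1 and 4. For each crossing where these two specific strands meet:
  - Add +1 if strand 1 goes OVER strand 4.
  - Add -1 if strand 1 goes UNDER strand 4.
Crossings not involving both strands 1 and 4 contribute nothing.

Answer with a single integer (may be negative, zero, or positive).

Answer: 0

Derivation:
Gen 1: crossing 3x4. Both 1&4? no. Sum: 0
Gen 2: crossing 1x2. Both 1&4? no. Sum: 0
Gen 3: crossing 4x3. Both 1&4? no. Sum: 0
Gen 4: crossing 2x1. Both 1&4? no. Sum: 0
Gen 5: crossing 2x3. Both 1&4? no. Sum: 0
Gen 6: crossing 3x2. Both 1&4? no. Sum: 0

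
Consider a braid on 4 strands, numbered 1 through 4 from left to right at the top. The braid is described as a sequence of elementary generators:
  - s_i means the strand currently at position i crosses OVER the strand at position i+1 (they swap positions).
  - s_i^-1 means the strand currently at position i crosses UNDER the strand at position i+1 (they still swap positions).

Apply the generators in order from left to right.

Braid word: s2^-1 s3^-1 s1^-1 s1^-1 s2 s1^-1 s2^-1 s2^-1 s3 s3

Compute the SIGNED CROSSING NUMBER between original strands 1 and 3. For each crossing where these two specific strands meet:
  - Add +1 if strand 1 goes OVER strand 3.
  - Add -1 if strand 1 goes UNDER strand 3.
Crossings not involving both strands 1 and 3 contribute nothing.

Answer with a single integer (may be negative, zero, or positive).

Answer: 0

Derivation:
Gen 1: crossing 2x3. Both 1&3? no. Sum: 0
Gen 2: crossing 2x4. Both 1&3? no. Sum: 0
Gen 3: 1 under 3. Both 1&3? yes. Contrib: -1. Sum: -1
Gen 4: 3 under 1. Both 1&3? yes. Contrib: +1. Sum: 0
Gen 5: crossing 3x4. Both 1&3? no. Sum: 0
Gen 6: crossing 1x4. Both 1&3? no. Sum: 0
Gen 7: 1 under 3. Both 1&3? yes. Contrib: -1. Sum: -1
Gen 8: 3 under 1. Both 1&3? yes. Contrib: +1. Sum: 0
Gen 9: crossing 3x2. Both 1&3? no. Sum: 0
Gen 10: crossing 2x3. Both 1&3? no. Sum: 0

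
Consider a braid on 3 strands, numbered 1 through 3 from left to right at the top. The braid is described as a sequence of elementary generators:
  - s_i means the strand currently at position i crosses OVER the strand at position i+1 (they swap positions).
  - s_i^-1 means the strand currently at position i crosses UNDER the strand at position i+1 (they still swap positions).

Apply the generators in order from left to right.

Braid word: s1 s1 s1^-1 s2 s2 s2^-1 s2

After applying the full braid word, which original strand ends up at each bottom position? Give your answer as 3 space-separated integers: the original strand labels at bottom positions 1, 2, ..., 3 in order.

Gen 1 (s1): strand 1 crosses over strand 2. Perm now: [2 1 3]
Gen 2 (s1): strand 2 crosses over strand 1. Perm now: [1 2 3]
Gen 3 (s1^-1): strand 1 crosses under strand 2. Perm now: [2 1 3]
Gen 4 (s2): strand 1 crosses over strand 3. Perm now: [2 3 1]
Gen 5 (s2): strand 3 crosses over strand 1. Perm now: [2 1 3]
Gen 6 (s2^-1): strand 1 crosses under strand 3. Perm now: [2 3 1]
Gen 7 (s2): strand 3 crosses over strand 1. Perm now: [2 1 3]

Answer: 2 1 3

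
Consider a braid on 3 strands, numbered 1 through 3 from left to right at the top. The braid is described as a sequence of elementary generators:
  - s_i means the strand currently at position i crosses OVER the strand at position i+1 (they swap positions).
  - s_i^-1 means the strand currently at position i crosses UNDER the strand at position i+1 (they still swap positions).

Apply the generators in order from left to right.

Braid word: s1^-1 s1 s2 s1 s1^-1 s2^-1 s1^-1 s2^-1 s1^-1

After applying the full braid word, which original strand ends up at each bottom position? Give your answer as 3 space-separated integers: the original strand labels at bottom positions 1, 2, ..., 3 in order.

Answer: 3 2 1

Derivation:
Gen 1 (s1^-1): strand 1 crosses under strand 2. Perm now: [2 1 3]
Gen 2 (s1): strand 2 crosses over strand 1. Perm now: [1 2 3]
Gen 3 (s2): strand 2 crosses over strand 3. Perm now: [1 3 2]
Gen 4 (s1): strand 1 crosses over strand 3. Perm now: [3 1 2]
Gen 5 (s1^-1): strand 3 crosses under strand 1. Perm now: [1 3 2]
Gen 6 (s2^-1): strand 3 crosses under strand 2. Perm now: [1 2 3]
Gen 7 (s1^-1): strand 1 crosses under strand 2. Perm now: [2 1 3]
Gen 8 (s2^-1): strand 1 crosses under strand 3. Perm now: [2 3 1]
Gen 9 (s1^-1): strand 2 crosses under strand 3. Perm now: [3 2 1]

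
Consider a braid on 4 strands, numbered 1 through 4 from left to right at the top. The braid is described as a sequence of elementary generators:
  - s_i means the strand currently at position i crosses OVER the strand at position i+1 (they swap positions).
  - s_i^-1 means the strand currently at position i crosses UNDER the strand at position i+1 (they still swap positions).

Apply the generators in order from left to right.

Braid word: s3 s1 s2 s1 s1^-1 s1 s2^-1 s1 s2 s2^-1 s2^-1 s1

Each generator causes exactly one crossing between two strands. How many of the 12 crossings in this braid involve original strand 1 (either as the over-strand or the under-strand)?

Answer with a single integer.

Gen 1: crossing 3x4. Involves strand 1? no. Count so far: 0
Gen 2: crossing 1x2. Involves strand 1? yes. Count so far: 1
Gen 3: crossing 1x4. Involves strand 1? yes. Count so far: 2
Gen 4: crossing 2x4. Involves strand 1? no. Count so far: 2
Gen 5: crossing 4x2. Involves strand 1? no. Count so far: 2
Gen 6: crossing 2x4. Involves strand 1? no. Count so far: 2
Gen 7: crossing 2x1. Involves strand 1? yes. Count so far: 3
Gen 8: crossing 4x1. Involves strand 1? yes. Count so far: 4
Gen 9: crossing 4x2. Involves strand 1? no. Count so far: 4
Gen 10: crossing 2x4. Involves strand 1? no. Count so far: 4
Gen 11: crossing 4x2. Involves strand 1? no. Count so far: 4
Gen 12: crossing 1x2. Involves strand 1? yes. Count so far: 5

Answer: 5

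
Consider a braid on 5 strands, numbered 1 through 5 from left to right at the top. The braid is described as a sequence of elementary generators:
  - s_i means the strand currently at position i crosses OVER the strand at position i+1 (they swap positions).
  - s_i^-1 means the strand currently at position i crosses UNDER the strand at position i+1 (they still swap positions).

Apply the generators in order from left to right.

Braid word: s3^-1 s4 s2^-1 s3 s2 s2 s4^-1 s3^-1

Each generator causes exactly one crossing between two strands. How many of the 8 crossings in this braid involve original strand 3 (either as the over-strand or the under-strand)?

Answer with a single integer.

Gen 1: crossing 3x4. Involves strand 3? yes. Count so far: 1
Gen 2: crossing 3x5. Involves strand 3? yes. Count so far: 2
Gen 3: crossing 2x4. Involves strand 3? no. Count so far: 2
Gen 4: crossing 2x5. Involves strand 3? no. Count so far: 2
Gen 5: crossing 4x5. Involves strand 3? no. Count so far: 2
Gen 6: crossing 5x4. Involves strand 3? no. Count so far: 2
Gen 7: crossing 2x3. Involves strand 3? yes. Count so far: 3
Gen 8: crossing 5x3. Involves strand 3? yes. Count so far: 4

Answer: 4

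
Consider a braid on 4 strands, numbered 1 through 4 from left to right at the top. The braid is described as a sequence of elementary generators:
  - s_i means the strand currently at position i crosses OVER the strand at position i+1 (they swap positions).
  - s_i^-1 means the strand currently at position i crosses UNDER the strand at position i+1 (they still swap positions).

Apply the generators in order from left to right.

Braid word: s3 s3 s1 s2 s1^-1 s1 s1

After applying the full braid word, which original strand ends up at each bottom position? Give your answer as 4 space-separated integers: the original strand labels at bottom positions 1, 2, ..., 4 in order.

Answer: 3 2 1 4

Derivation:
Gen 1 (s3): strand 3 crosses over strand 4. Perm now: [1 2 4 3]
Gen 2 (s3): strand 4 crosses over strand 3. Perm now: [1 2 3 4]
Gen 3 (s1): strand 1 crosses over strand 2. Perm now: [2 1 3 4]
Gen 4 (s2): strand 1 crosses over strand 3. Perm now: [2 3 1 4]
Gen 5 (s1^-1): strand 2 crosses under strand 3. Perm now: [3 2 1 4]
Gen 6 (s1): strand 3 crosses over strand 2. Perm now: [2 3 1 4]
Gen 7 (s1): strand 2 crosses over strand 3. Perm now: [3 2 1 4]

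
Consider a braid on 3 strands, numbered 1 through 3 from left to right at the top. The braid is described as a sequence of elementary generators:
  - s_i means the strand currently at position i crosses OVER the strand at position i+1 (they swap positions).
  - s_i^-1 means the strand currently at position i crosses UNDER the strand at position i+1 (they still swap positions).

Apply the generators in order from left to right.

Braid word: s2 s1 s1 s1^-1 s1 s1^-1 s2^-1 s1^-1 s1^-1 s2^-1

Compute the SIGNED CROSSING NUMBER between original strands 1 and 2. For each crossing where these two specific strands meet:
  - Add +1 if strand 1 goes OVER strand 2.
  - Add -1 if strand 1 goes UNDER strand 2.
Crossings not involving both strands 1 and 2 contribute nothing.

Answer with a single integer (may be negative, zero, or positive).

Answer: 0

Derivation:
Gen 1: crossing 2x3. Both 1&2? no. Sum: 0
Gen 2: crossing 1x3. Both 1&2? no. Sum: 0
Gen 3: crossing 3x1. Both 1&2? no. Sum: 0
Gen 4: crossing 1x3. Both 1&2? no. Sum: 0
Gen 5: crossing 3x1. Both 1&2? no. Sum: 0
Gen 6: crossing 1x3. Both 1&2? no. Sum: 0
Gen 7: 1 under 2. Both 1&2? yes. Contrib: -1. Sum: -1
Gen 8: crossing 3x2. Both 1&2? no. Sum: -1
Gen 9: crossing 2x3. Both 1&2? no. Sum: -1
Gen 10: 2 under 1. Both 1&2? yes. Contrib: +1. Sum: 0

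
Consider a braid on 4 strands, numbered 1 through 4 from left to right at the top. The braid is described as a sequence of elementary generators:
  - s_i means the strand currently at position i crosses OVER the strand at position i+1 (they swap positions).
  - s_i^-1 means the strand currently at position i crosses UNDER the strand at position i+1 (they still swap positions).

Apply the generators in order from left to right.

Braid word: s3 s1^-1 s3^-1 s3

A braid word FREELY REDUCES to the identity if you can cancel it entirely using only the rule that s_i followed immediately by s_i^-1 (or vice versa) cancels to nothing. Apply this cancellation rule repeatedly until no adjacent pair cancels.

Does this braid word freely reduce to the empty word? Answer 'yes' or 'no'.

Gen 1 (s3): push. Stack: [s3]
Gen 2 (s1^-1): push. Stack: [s3 s1^-1]
Gen 3 (s3^-1): push. Stack: [s3 s1^-1 s3^-1]
Gen 4 (s3): cancels prior s3^-1. Stack: [s3 s1^-1]
Reduced word: s3 s1^-1

Answer: no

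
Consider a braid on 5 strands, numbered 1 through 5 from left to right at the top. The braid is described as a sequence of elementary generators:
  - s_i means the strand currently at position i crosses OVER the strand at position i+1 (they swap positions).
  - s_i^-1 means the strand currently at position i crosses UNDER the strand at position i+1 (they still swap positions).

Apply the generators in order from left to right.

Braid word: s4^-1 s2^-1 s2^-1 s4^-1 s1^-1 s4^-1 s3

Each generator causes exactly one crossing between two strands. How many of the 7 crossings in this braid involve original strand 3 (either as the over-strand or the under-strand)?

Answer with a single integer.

Gen 1: crossing 4x5. Involves strand 3? no. Count so far: 0
Gen 2: crossing 2x3. Involves strand 3? yes. Count so far: 1
Gen 3: crossing 3x2. Involves strand 3? yes. Count so far: 2
Gen 4: crossing 5x4. Involves strand 3? no. Count so far: 2
Gen 5: crossing 1x2. Involves strand 3? no. Count so far: 2
Gen 6: crossing 4x5. Involves strand 3? no. Count so far: 2
Gen 7: crossing 3x5. Involves strand 3? yes. Count so far: 3

Answer: 3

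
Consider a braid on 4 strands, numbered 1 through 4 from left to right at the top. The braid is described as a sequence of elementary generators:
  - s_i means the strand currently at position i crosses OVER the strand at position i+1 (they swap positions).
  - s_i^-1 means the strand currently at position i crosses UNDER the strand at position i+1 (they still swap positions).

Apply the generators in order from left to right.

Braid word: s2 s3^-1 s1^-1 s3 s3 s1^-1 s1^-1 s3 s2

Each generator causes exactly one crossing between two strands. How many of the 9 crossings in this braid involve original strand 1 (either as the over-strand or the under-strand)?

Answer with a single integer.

Gen 1: crossing 2x3. Involves strand 1? no. Count so far: 0
Gen 2: crossing 2x4. Involves strand 1? no. Count so far: 0
Gen 3: crossing 1x3. Involves strand 1? yes. Count so far: 1
Gen 4: crossing 4x2. Involves strand 1? no. Count so far: 1
Gen 5: crossing 2x4. Involves strand 1? no. Count so far: 1
Gen 6: crossing 3x1. Involves strand 1? yes. Count so far: 2
Gen 7: crossing 1x3. Involves strand 1? yes. Count so far: 3
Gen 8: crossing 4x2. Involves strand 1? no. Count so far: 3
Gen 9: crossing 1x2. Involves strand 1? yes. Count so far: 4

Answer: 4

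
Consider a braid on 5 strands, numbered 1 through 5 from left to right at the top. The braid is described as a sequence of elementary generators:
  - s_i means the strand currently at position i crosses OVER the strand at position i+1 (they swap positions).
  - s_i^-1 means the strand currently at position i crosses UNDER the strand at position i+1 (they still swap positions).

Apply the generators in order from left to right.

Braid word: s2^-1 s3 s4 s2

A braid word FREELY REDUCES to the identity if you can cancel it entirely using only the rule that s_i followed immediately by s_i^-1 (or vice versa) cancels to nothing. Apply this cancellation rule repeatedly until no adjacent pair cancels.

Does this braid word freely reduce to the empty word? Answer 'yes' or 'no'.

Answer: no

Derivation:
Gen 1 (s2^-1): push. Stack: [s2^-1]
Gen 2 (s3): push. Stack: [s2^-1 s3]
Gen 3 (s4): push. Stack: [s2^-1 s3 s4]
Gen 4 (s2): push. Stack: [s2^-1 s3 s4 s2]
Reduced word: s2^-1 s3 s4 s2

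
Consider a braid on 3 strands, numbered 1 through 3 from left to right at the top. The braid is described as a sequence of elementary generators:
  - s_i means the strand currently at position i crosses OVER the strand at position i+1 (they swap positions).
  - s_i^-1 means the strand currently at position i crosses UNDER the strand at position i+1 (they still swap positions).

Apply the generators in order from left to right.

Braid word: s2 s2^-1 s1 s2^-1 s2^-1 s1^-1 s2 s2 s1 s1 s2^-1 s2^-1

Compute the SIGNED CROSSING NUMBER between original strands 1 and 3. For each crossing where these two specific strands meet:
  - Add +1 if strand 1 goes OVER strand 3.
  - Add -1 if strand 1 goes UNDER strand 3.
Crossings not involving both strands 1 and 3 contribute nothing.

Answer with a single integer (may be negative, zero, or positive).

Gen 1: crossing 2x3. Both 1&3? no. Sum: 0
Gen 2: crossing 3x2. Both 1&3? no. Sum: 0
Gen 3: crossing 1x2. Both 1&3? no. Sum: 0
Gen 4: 1 under 3. Both 1&3? yes. Contrib: -1. Sum: -1
Gen 5: 3 under 1. Both 1&3? yes. Contrib: +1. Sum: 0
Gen 6: crossing 2x1. Both 1&3? no. Sum: 0
Gen 7: crossing 2x3. Both 1&3? no. Sum: 0
Gen 8: crossing 3x2. Both 1&3? no. Sum: 0
Gen 9: crossing 1x2. Both 1&3? no. Sum: 0
Gen 10: crossing 2x1. Both 1&3? no. Sum: 0
Gen 11: crossing 2x3. Both 1&3? no. Sum: 0
Gen 12: crossing 3x2. Both 1&3? no. Sum: 0

Answer: 0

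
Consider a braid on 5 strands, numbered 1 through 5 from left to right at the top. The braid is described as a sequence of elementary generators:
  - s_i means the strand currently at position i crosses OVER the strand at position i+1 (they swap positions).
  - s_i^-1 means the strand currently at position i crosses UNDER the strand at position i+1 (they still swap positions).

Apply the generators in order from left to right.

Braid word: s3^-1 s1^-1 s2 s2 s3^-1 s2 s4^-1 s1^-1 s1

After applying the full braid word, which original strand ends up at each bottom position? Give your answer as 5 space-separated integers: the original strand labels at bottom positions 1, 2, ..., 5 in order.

Answer: 2 3 1 5 4

Derivation:
Gen 1 (s3^-1): strand 3 crosses under strand 4. Perm now: [1 2 4 3 5]
Gen 2 (s1^-1): strand 1 crosses under strand 2. Perm now: [2 1 4 3 5]
Gen 3 (s2): strand 1 crosses over strand 4. Perm now: [2 4 1 3 5]
Gen 4 (s2): strand 4 crosses over strand 1. Perm now: [2 1 4 3 5]
Gen 5 (s3^-1): strand 4 crosses under strand 3. Perm now: [2 1 3 4 5]
Gen 6 (s2): strand 1 crosses over strand 3. Perm now: [2 3 1 4 5]
Gen 7 (s4^-1): strand 4 crosses under strand 5. Perm now: [2 3 1 5 4]
Gen 8 (s1^-1): strand 2 crosses under strand 3. Perm now: [3 2 1 5 4]
Gen 9 (s1): strand 3 crosses over strand 2. Perm now: [2 3 1 5 4]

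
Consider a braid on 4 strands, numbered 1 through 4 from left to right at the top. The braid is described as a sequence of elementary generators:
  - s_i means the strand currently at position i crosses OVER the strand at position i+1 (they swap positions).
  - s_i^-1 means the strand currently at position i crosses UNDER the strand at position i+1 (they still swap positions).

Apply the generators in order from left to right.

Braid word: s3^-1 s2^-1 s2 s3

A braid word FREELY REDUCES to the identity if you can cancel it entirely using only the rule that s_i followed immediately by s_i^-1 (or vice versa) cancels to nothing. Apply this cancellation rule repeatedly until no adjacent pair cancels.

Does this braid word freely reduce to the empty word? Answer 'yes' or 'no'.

Gen 1 (s3^-1): push. Stack: [s3^-1]
Gen 2 (s2^-1): push. Stack: [s3^-1 s2^-1]
Gen 3 (s2): cancels prior s2^-1. Stack: [s3^-1]
Gen 4 (s3): cancels prior s3^-1. Stack: []
Reduced word: (empty)

Answer: yes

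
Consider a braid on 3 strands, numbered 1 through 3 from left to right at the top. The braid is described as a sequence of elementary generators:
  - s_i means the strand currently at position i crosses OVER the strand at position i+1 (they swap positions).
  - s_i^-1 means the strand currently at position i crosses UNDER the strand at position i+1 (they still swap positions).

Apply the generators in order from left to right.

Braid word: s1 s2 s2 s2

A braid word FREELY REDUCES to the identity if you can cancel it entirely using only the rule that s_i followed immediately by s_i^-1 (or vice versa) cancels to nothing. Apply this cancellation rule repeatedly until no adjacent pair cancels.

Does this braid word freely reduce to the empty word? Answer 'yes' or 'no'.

Answer: no

Derivation:
Gen 1 (s1): push. Stack: [s1]
Gen 2 (s2): push. Stack: [s1 s2]
Gen 3 (s2): push. Stack: [s1 s2 s2]
Gen 4 (s2): push. Stack: [s1 s2 s2 s2]
Reduced word: s1 s2 s2 s2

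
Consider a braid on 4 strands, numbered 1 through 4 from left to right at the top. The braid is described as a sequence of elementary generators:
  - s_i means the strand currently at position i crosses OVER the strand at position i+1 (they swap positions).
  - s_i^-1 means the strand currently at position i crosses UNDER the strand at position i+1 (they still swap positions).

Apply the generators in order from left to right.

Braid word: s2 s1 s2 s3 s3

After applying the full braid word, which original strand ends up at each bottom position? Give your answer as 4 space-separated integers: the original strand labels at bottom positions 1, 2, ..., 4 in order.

Answer: 3 2 1 4

Derivation:
Gen 1 (s2): strand 2 crosses over strand 3. Perm now: [1 3 2 4]
Gen 2 (s1): strand 1 crosses over strand 3. Perm now: [3 1 2 4]
Gen 3 (s2): strand 1 crosses over strand 2. Perm now: [3 2 1 4]
Gen 4 (s3): strand 1 crosses over strand 4. Perm now: [3 2 4 1]
Gen 5 (s3): strand 4 crosses over strand 1. Perm now: [3 2 1 4]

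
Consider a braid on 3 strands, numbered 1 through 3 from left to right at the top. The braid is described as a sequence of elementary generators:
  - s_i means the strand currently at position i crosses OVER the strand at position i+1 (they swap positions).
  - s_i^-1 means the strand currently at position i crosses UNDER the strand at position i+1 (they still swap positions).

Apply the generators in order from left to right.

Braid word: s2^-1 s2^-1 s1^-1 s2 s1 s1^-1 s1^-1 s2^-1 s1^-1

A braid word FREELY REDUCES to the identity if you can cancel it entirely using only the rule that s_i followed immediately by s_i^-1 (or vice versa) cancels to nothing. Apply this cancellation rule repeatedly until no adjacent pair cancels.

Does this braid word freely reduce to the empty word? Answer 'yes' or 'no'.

Gen 1 (s2^-1): push. Stack: [s2^-1]
Gen 2 (s2^-1): push. Stack: [s2^-1 s2^-1]
Gen 3 (s1^-1): push. Stack: [s2^-1 s2^-1 s1^-1]
Gen 4 (s2): push. Stack: [s2^-1 s2^-1 s1^-1 s2]
Gen 5 (s1): push. Stack: [s2^-1 s2^-1 s1^-1 s2 s1]
Gen 6 (s1^-1): cancels prior s1. Stack: [s2^-1 s2^-1 s1^-1 s2]
Gen 7 (s1^-1): push. Stack: [s2^-1 s2^-1 s1^-1 s2 s1^-1]
Gen 8 (s2^-1): push. Stack: [s2^-1 s2^-1 s1^-1 s2 s1^-1 s2^-1]
Gen 9 (s1^-1): push. Stack: [s2^-1 s2^-1 s1^-1 s2 s1^-1 s2^-1 s1^-1]
Reduced word: s2^-1 s2^-1 s1^-1 s2 s1^-1 s2^-1 s1^-1

Answer: no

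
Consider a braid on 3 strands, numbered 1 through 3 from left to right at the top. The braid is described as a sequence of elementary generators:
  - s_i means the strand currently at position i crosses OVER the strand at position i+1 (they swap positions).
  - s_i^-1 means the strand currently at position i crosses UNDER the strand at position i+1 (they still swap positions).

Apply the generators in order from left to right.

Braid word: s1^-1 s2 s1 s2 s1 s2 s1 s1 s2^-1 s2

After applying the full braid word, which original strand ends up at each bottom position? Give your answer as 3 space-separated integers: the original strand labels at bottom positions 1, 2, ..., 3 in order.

Answer: 1 2 3

Derivation:
Gen 1 (s1^-1): strand 1 crosses under strand 2. Perm now: [2 1 3]
Gen 2 (s2): strand 1 crosses over strand 3. Perm now: [2 3 1]
Gen 3 (s1): strand 2 crosses over strand 3. Perm now: [3 2 1]
Gen 4 (s2): strand 2 crosses over strand 1. Perm now: [3 1 2]
Gen 5 (s1): strand 3 crosses over strand 1. Perm now: [1 3 2]
Gen 6 (s2): strand 3 crosses over strand 2. Perm now: [1 2 3]
Gen 7 (s1): strand 1 crosses over strand 2. Perm now: [2 1 3]
Gen 8 (s1): strand 2 crosses over strand 1. Perm now: [1 2 3]
Gen 9 (s2^-1): strand 2 crosses under strand 3. Perm now: [1 3 2]
Gen 10 (s2): strand 3 crosses over strand 2. Perm now: [1 2 3]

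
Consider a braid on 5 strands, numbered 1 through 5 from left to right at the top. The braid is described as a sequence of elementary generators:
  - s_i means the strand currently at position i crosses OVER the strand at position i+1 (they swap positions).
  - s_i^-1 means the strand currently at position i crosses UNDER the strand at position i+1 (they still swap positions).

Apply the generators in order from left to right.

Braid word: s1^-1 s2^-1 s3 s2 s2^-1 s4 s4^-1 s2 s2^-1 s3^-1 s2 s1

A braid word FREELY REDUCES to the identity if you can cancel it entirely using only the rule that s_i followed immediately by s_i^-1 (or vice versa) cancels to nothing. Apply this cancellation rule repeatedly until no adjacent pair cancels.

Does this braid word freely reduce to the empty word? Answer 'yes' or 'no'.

Answer: yes

Derivation:
Gen 1 (s1^-1): push. Stack: [s1^-1]
Gen 2 (s2^-1): push. Stack: [s1^-1 s2^-1]
Gen 3 (s3): push. Stack: [s1^-1 s2^-1 s3]
Gen 4 (s2): push. Stack: [s1^-1 s2^-1 s3 s2]
Gen 5 (s2^-1): cancels prior s2. Stack: [s1^-1 s2^-1 s3]
Gen 6 (s4): push. Stack: [s1^-1 s2^-1 s3 s4]
Gen 7 (s4^-1): cancels prior s4. Stack: [s1^-1 s2^-1 s3]
Gen 8 (s2): push. Stack: [s1^-1 s2^-1 s3 s2]
Gen 9 (s2^-1): cancels prior s2. Stack: [s1^-1 s2^-1 s3]
Gen 10 (s3^-1): cancels prior s3. Stack: [s1^-1 s2^-1]
Gen 11 (s2): cancels prior s2^-1. Stack: [s1^-1]
Gen 12 (s1): cancels prior s1^-1. Stack: []
Reduced word: (empty)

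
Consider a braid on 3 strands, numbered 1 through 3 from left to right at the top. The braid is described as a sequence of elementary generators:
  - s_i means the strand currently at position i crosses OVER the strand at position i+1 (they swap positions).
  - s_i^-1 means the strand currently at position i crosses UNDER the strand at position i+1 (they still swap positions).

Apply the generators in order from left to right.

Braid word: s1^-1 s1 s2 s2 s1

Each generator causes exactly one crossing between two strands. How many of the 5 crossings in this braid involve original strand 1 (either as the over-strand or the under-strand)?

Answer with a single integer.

Gen 1: crossing 1x2. Involves strand 1? yes. Count so far: 1
Gen 2: crossing 2x1. Involves strand 1? yes. Count so far: 2
Gen 3: crossing 2x3. Involves strand 1? no. Count so far: 2
Gen 4: crossing 3x2. Involves strand 1? no. Count so far: 2
Gen 5: crossing 1x2. Involves strand 1? yes. Count so far: 3

Answer: 3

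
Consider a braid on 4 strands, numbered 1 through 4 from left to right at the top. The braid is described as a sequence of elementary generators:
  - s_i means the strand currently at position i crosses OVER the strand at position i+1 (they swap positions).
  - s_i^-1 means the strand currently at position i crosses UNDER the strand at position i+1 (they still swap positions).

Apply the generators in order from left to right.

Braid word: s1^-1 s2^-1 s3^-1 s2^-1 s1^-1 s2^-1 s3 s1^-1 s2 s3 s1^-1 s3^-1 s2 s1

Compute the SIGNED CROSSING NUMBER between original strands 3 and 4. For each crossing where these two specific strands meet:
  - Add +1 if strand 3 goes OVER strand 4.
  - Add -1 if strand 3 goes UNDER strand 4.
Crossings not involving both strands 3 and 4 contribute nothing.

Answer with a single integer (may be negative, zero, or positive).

Gen 1: crossing 1x2. Both 3&4? no. Sum: 0
Gen 2: crossing 1x3. Both 3&4? no. Sum: 0
Gen 3: crossing 1x4. Both 3&4? no. Sum: 0
Gen 4: 3 under 4. Both 3&4? yes. Contrib: -1. Sum: -1
Gen 5: crossing 2x4. Both 3&4? no. Sum: -1
Gen 6: crossing 2x3. Both 3&4? no. Sum: -1
Gen 7: crossing 2x1. Both 3&4? no. Sum: -1
Gen 8: 4 under 3. Both 3&4? yes. Contrib: +1. Sum: 0
Gen 9: crossing 4x1. Both 3&4? no. Sum: 0
Gen 10: crossing 4x2. Both 3&4? no. Sum: 0
Gen 11: crossing 3x1. Both 3&4? no. Sum: 0
Gen 12: crossing 2x4. Both 3&4? no. Sum: 0
Gen 13: 3 over 4. Both 3&4? yes. Contrib: +1. Sum: 1
Gen 14: crossing 1x4. Both 3&4? no. Sum: 1

Answer: 1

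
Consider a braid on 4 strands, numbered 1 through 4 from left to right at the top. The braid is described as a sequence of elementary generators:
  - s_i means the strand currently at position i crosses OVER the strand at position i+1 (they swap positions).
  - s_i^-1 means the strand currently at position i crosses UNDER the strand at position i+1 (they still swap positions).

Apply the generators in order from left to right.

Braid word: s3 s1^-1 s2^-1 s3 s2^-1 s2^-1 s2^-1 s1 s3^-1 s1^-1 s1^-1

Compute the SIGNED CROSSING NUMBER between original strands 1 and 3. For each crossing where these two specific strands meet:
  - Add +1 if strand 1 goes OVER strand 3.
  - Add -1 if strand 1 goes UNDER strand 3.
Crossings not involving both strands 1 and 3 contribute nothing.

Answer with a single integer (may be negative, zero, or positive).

Answer: 1

Derivation:
Gen 1: crossing 3x4. Both 1&3? no. Sum: 0
Gen 2: crossing 1x2. Both 1&3? no. Sum: 0
Gen 3: crossing 1x4. Both 1&3? no. Sum: 0
Gen 4: 1 over 3. Both 1&3? yes. Contrib: +1. Sum: 1
Gen 5: crossing 4x3. Both 1&3? no. Sum: 1
Gen 6: crossing 3x4. Both 1&3? no. Sum: 1
Gen 7: crossing 4x3. Both 1&3? no. Sum: 1
Gen 8: crossing 2x3. Both 1&3? no. Sum: 1
Gen 9: crossing 4x1. Both 1&3? no. Sum: 1
Gen 10: crossing 3x2. Both 1&3? no. Sum: 1
Gen 11: crossing 2x3. Both 1&3? no. Sum: 1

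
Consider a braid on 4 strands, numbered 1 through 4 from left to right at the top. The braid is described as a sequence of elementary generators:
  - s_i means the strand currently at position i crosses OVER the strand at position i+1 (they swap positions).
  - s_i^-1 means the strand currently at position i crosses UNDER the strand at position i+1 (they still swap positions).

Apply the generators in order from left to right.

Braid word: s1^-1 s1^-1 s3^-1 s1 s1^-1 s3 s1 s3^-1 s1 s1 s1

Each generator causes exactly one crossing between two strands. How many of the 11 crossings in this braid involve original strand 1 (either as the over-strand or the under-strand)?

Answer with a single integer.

Answer: 8

Derivation:
Gen 1: crossing 1x2. Involves strand 1? yes. Count so far: 1
Gen 2: crossing 2x1. Involves strand 1? yes. Count so far: 2
Gen 3: crossing 3x4. Involves strand 1? no. Count so far: 2
Gen 4: crossing 1x2. Involves strand 1? yes. Count so far: 3
Gen 5: crossing 2x1. Involves strand 1? yes. Count so far: 4
Gen 6: crossing 4x3. Involves strand 1? no. Count so far: 4
Gen 7: crossing 1x2. Involves strand 1? yes. Count so far: 5
Gen 8: crossing 3x4. Involves strand 1? no. Count so far: 5
Gen 9: crossing 2x1. Involves strand 1? yes. Count so far: 6
Gen 10: crossing 1x2. Involves strand 1? yes. Count so far: 7
Gen 11: crossing 2x1. Involves strand 1? yes. Count so far: 8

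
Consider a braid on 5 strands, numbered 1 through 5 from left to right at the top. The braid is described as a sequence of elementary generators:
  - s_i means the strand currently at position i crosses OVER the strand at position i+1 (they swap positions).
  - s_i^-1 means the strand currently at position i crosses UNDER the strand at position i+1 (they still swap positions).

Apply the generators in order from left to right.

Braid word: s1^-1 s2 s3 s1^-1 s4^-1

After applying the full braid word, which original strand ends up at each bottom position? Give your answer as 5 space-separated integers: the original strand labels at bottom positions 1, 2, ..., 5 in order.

Answer: 3 2 4 5 1

Derivation:
Gen 1 (s1^-1): strand 1 crosses under strand 2. Perm now: [2 1 3 4 5]
Gen 2 (s2): strand 1 crosses over strand 3. Perm now: [2 3 1 4 5]
Gen 3 (s3): strand 1 crosses over strand 4. Perm now: [2 3 4 1 5]
Gen 4 (s1^-1): strand 2 crosses under strand 3. Perm now: [3 2 4 1 5]
Gen 5 (s4^-1): strand 1 crosses under strand 5. Perm now: [3 2 4 5 1]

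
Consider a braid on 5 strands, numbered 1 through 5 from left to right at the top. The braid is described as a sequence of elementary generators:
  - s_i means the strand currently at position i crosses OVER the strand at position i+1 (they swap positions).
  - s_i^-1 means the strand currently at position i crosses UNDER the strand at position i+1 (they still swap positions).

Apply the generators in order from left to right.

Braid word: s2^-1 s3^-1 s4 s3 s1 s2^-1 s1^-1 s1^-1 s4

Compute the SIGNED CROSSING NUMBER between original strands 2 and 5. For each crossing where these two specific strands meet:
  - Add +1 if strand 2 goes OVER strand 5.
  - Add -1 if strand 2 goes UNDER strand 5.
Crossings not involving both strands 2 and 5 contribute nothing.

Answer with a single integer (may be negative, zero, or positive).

Gen 1: crossing 2x3. Both 2&5? no. Sum: 0
Gen 2: crossing 2x4. Both 2&5? no. Sum: 0
Gen 3: 2 over 5. Both 2&5? yes. Contrib: +1. Sum: 1
Gen 4: crossing 4x5. Both 2&5? no. Sum: 1
Gen 5: crossing 1x3. Both 2&5? no. Sum: 1
Gen 6: crossing 1x5. Both 2&5? no. Sum: 1
Gen 7: crossing 3x5. Both 2&5? no. Sum: 1
Gen 8: crossing 5x3. Both 2&5? no. Sum: 1
Gen 9: crossing 4x2. Both 2&5? no. Sum: 1

Answer: 1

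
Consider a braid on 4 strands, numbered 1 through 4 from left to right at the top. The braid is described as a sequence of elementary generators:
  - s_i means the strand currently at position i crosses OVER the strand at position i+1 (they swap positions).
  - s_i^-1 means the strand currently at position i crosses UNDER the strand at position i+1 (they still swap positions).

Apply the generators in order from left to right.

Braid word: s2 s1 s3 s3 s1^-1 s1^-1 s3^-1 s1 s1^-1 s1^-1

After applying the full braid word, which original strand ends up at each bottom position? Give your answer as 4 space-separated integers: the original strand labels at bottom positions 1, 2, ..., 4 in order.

Answer: 1 3 4 2

Derivation:
Gen 1 (s2): strand 2 crosses over strand 3. Perm now: [1 3 2 4]
Gen 2 (s1): strand 1 crosses over strand 3. Perm now: [3 1 2 4]
Gen 3 (s3): strand 2 crosses over strand 4. Perm now: [3 1 4 2]
Gen 4 (s3): strand 4 crosses over strand 2. Perm now: [3 1 2 4]
Gen 5 (s1^-1): strand 3 crosses under strand 1. Perm now: [1 3 2 4]
Gen 6 (s1^-1): strand 1 crosses under strand 3. Perm now: [3 1 2 4]
Gen 7 (s3^-1): strand 2 crosses under strand 4. Perm now: [3 1 4 2]
Gen 8 (s1): strand 3 crosses over strand 1. Perm now: [1 3 4 2]
Gen 9 (s1^-1): strand 1 crosses under strand 3. Perm now: [3 1 4 2]
Gen 10 (s1^-1): strand 3 crosses under strand 1. Perm now: [1 3 4 2]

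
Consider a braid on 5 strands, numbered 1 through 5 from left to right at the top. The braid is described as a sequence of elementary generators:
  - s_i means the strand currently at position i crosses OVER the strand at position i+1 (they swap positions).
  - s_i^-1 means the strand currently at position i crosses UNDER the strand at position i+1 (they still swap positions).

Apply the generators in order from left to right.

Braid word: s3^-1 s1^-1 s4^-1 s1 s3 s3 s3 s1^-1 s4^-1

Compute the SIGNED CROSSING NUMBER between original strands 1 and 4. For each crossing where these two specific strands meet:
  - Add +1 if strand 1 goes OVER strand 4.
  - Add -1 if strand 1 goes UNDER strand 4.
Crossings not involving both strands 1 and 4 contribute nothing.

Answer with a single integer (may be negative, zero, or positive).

Answer: 0

Derivation:
Gen 1: crossing 3x4. Both 1&4? no. Sum: 0
Gen 2: crossing 1x2. Both 1&4? no. Sum: 0
Gen 3: crossing 3x5. Both 1&4? no. Sum: 0
Gen 4: crossing 2x1. Both 1&4? no. Sum: 0
Gen 5: crossing 4x5. Both 1&4? no. Sum: 0
Gen 6: crossing 5x4. Both 1&4? no. Sum: 0
Gen 7: crossing 4x5. Both 1&4? no. Sum: 0
Gen 8: crossing 1x2. Both 1&4? no. Sum: 0
Gen 9: crossing 4x3. Both 1&4? no. Sum: 0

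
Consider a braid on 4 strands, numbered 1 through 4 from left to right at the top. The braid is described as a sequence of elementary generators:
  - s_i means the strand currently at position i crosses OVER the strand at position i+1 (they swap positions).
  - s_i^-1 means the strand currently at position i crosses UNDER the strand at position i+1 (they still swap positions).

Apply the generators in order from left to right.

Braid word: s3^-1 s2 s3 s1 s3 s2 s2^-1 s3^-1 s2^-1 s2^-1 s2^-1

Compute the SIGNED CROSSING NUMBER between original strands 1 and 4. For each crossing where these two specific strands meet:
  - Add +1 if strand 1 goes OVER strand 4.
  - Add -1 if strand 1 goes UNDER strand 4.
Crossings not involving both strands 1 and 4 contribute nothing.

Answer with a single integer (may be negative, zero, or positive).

Gen 1: crossing 3x4. Both 1&4? no. Sum: 0
Gen 2: crossing 2x4. Both 1&4? no. Sum: 0
Gen 3: crossing 2x3. Both 1&4? no. Sum: 0
Gen 4: 1 over 4. Both 1&4? yes. Contrib: +1. Sum: 1
Gen 5: crossing 3x2. Both 1&4? no. Sum: 1
Gen 6: crossing 1x2. Both 1&4? no. Sum: 1
Gen 7: crossing 2x1. Both 1&4? no. Sum: 1
Gen 8: crossing 2x3. Both 1&4? no. Sum: 1
Gen 9: crossing 1x3. Both 1&4? no. Sum: 1
Gen 10: crossing 3x1. Both 1&4? no. Sum: 1
Gen 11: crossing 1x3. Both 1&4? no. Sum: 1

Answer: 1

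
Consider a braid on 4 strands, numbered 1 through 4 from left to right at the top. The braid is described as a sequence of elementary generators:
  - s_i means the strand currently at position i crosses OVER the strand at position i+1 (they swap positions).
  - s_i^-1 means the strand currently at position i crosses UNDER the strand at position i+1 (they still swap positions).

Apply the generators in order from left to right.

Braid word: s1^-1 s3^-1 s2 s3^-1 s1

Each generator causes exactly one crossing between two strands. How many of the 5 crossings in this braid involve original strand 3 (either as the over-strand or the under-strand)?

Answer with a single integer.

Gen 1: crossing 1x2. Involves strand 3? no. Count so far: 0
Gen 2: crossing 3x4. Involves strand 3? yes. Count so far: 1
Gen 3: crossing 1x4. Involves strand 3? no. Count so far: 1
Gen 4: crossing 1x3. Involves strand 3? yes. Count so far: 2
Gen 5: crossing 2x4. Involves strand 3? no. Count so far: 2

Answer: 2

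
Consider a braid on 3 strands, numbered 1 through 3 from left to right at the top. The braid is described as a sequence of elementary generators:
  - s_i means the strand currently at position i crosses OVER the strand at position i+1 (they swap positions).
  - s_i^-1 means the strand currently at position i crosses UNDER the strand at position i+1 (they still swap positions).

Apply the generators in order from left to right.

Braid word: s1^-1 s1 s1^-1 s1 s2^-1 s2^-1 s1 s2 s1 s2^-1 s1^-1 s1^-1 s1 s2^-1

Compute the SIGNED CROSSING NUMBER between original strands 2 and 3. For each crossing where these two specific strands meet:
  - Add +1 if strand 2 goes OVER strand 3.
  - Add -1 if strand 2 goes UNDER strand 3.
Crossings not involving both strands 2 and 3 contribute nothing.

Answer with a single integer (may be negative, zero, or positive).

Answer: 2

Derivation:
Gen 1: crossing 1x2. Both 2&3? no. Sum: 0
Gen 2: crossing 2x1. Both 2&3? no. Sum: 0
Gen 3: crossing 1x2. Both 2&3? no. Sum: 0
Gen 4: crossing 2x1. Both 2&3? no. Sum: 0
Gen 5: 2 under 3. Both 2&3? yes. Contrib: -1. Sum: -1
Gen 6: 3 under 2. Both 2&3? yes. Contrib: +1. Sum: 0
Gen 7: crossing 1x2. Both 2&3? no. Sum: 0
Gen 8: crossing 1x3. Both 2&3? no. Sum: 0
Gen 9: 2 over 3. Both 2&3? yes. Contrib: +1. Sum: 1
Gen 10: crossing 2x1. Both 2&3? no. Sum: 1
Gen 11: crossing 3x1. Both 2&3? no. Sum: 1
Gen 12: crossing 1x3. Both 2&3? no. Sum: 1
Gen 13: crossing 3x1. Both 2&3? no. Sum: 1
Gen 14: 3 under 2. Both 2&3? yes. Contrib: +1. Sum: 2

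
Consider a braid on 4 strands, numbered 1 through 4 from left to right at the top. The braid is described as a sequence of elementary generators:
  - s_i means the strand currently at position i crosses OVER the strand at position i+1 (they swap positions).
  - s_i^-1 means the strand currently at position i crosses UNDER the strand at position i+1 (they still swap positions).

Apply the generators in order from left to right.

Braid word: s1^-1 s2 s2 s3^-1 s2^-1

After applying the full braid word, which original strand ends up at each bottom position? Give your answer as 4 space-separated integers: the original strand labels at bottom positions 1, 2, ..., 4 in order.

Gen 1 (s1^-1): strand 1 crosses under strand 2. Perm now: [2 1 3 4]
Gen 2 (s2): strand 1 crosses over strand 3. Perm now: [2 3 1 4]
Gen 3 (s2): strand 3 crosses over strand 1. Perm now: [2 1 3 4]
Gen 4 (s3^-1): strand 3 crosses under strand 4. Perm now: [2 1 4 3]
Gen 5 (s2^-1): strand 1 crosses under strand 4. Perm now: [2 4 1 3]

Answer: 2 4 1 3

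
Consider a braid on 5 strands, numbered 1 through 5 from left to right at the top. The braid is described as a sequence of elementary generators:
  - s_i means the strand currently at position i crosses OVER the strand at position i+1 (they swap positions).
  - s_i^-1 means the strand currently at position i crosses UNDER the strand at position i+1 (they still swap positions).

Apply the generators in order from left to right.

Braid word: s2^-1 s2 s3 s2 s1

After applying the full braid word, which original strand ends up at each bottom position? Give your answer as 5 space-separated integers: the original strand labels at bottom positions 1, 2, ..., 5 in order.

Gen 1 (s2^-1): strand 2 crosses under strand 3. Perm now: [1 3 2 4 5]
Gen 2 (s2): strand 3 crosses over strand 2. Perm now: [1 2 3 4 5]
Gen 3 (s3): strand 3 crosses over strand 4. Perm now: [1 2 4 3 5]
Gen 4 (s2): strand 2 crosses over strand 4. Perm now: [1 4 2 3 5]
Gen 5 (s1): strand 1 crosses over strand 4. Perm now: [4 1 2 3 5]

Answer: 4 1 2 3 5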